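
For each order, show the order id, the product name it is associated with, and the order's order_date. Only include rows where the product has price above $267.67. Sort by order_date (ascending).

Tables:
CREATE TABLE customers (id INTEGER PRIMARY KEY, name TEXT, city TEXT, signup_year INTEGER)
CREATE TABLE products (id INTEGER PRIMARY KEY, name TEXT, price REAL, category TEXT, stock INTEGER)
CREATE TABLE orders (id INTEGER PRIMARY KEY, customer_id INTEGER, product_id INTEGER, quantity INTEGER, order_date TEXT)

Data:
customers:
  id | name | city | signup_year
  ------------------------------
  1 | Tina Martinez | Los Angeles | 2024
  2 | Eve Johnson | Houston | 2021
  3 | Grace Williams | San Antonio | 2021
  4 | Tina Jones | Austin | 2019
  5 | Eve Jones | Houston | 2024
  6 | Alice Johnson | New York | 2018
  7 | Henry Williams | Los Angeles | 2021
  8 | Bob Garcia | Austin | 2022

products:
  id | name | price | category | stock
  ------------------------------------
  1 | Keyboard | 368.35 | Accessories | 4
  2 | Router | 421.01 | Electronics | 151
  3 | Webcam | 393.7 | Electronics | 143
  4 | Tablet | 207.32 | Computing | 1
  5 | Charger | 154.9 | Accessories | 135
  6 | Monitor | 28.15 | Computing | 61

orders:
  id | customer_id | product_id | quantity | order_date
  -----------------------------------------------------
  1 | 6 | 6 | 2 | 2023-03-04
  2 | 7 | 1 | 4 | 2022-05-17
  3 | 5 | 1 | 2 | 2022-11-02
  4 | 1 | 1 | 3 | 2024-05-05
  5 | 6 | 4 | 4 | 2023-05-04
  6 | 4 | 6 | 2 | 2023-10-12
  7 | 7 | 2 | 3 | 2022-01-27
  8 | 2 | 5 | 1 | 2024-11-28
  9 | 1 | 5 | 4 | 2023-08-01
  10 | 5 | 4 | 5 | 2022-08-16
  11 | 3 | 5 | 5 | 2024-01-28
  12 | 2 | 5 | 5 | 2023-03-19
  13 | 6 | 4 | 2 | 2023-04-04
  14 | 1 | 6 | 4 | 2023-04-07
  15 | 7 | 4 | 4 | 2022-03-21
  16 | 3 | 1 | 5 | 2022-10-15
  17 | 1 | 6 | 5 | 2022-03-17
SELECT c.id, p.name AS product, c.order_date FROM orders c JOIN products p ON c.product_id = p.id WHERE p.price > 267.67 ORDER BY c.order_date ASC

Execution result:
id | product | order_date
7 | Router | 2022-01-27
2 | Keyboard | 2022-05-17
16 | Keyboard | 2022-10-15
3 | Keyboard | 2022-11-02
4 | Keyboard | 2024-05-05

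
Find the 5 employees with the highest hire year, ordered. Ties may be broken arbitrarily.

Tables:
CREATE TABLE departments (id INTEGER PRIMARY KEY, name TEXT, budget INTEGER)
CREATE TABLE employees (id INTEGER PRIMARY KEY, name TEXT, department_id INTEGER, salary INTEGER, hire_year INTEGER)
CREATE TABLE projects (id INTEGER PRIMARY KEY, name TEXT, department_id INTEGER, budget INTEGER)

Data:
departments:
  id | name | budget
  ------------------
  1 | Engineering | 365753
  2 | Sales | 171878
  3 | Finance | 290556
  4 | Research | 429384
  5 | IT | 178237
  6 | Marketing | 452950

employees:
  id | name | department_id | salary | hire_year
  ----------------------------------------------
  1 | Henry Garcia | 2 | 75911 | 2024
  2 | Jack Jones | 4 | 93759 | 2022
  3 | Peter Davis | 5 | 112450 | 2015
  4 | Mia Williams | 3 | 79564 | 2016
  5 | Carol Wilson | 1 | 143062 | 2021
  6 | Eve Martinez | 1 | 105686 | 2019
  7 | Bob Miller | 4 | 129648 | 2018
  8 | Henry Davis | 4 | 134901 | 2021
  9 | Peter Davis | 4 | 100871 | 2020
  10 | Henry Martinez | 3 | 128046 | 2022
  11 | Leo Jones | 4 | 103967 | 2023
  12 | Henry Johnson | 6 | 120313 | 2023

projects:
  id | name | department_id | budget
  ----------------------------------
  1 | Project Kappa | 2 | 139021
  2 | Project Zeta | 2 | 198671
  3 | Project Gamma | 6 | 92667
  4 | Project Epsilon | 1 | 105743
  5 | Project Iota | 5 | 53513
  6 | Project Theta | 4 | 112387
SELECT name, hire_year FROM employees ORDER BY hire_year DESC LIMIT 5

Execution result:
name | hire_year
Henry Garcia | 2024
Leo Jones | 2023
Henry Johnson | 2023
Jack Jones | 2022
Henry Martinez | 2022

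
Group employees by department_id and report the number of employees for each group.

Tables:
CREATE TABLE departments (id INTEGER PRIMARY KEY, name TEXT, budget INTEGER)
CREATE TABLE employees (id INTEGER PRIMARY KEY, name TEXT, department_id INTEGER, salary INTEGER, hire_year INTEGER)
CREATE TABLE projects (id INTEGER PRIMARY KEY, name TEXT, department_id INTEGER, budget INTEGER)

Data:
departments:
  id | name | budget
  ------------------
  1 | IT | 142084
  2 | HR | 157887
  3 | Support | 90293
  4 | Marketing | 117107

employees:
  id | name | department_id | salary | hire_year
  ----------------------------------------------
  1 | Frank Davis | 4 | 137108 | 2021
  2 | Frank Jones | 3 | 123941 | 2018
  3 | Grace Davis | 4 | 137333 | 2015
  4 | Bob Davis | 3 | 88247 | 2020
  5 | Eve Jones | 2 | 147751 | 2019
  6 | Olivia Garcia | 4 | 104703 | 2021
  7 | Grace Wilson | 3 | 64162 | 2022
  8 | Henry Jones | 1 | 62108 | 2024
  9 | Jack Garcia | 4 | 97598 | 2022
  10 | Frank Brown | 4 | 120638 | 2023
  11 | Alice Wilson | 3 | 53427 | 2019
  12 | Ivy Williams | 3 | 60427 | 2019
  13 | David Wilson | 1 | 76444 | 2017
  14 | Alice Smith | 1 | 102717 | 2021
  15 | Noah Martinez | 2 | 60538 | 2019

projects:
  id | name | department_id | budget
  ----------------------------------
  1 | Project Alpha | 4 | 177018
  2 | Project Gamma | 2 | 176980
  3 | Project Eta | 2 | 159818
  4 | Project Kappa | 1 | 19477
SELECT department_id, COUNT(*) AS n FROM employees GROUP BY department_id

Execution result:
department_id | n
1 | 3
2 | 2
3 | 5
4 | 5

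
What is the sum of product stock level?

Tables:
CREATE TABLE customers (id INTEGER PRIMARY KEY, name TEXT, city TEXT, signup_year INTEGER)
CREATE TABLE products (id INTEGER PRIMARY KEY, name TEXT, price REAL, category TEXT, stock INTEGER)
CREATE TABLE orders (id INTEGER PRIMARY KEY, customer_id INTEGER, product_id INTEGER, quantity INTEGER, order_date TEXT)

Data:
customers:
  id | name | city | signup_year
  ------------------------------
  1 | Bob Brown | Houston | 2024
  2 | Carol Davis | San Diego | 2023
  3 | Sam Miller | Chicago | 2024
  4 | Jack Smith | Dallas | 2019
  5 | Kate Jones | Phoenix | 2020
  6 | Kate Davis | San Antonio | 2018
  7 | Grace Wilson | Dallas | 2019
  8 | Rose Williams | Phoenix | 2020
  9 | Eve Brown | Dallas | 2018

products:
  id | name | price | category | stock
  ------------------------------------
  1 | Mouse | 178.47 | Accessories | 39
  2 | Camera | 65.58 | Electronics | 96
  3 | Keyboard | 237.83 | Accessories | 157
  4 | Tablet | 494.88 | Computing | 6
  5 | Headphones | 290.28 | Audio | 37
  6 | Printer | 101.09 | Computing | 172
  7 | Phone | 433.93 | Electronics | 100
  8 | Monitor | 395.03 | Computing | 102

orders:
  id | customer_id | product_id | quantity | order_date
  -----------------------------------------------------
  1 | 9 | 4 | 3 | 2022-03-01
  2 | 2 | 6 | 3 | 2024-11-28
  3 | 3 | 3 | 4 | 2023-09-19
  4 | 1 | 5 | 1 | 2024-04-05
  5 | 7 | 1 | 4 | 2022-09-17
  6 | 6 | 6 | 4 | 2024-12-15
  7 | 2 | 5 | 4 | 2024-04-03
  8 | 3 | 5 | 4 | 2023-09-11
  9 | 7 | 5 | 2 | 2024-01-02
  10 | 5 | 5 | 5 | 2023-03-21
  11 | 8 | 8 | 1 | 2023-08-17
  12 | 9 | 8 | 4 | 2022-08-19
SELECT SUM(stock) FROM products

Execution result:
709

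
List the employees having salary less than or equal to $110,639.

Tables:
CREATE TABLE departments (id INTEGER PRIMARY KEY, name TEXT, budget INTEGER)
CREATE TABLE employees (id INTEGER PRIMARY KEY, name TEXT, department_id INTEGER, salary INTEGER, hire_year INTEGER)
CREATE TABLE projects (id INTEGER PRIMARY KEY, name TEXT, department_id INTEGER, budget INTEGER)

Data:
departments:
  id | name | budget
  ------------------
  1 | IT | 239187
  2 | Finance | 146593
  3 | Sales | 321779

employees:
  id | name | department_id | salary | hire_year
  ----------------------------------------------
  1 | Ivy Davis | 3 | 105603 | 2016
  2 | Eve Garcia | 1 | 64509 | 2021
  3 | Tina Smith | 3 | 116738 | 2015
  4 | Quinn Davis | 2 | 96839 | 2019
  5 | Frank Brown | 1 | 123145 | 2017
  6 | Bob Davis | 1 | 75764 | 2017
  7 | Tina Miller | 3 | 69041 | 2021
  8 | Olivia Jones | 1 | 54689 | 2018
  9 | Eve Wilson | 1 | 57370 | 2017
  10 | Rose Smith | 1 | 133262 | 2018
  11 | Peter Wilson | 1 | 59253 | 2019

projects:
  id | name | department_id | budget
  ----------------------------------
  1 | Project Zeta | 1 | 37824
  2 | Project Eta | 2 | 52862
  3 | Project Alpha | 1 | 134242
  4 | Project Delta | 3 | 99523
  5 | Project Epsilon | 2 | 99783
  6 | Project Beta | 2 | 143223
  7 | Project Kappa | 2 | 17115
SELECT name, salary FROM employees WHERE salary <= 110639

Execution result:
name | salary
Ivy Davis | 105603
Eve Garcia | 64509
Quinn Davis | 96839
Bob Davis | 75764
Tina Miller | 69041
Olivia Jones | 54689
Eve Wilson | 57370
Peter Wilson | 59253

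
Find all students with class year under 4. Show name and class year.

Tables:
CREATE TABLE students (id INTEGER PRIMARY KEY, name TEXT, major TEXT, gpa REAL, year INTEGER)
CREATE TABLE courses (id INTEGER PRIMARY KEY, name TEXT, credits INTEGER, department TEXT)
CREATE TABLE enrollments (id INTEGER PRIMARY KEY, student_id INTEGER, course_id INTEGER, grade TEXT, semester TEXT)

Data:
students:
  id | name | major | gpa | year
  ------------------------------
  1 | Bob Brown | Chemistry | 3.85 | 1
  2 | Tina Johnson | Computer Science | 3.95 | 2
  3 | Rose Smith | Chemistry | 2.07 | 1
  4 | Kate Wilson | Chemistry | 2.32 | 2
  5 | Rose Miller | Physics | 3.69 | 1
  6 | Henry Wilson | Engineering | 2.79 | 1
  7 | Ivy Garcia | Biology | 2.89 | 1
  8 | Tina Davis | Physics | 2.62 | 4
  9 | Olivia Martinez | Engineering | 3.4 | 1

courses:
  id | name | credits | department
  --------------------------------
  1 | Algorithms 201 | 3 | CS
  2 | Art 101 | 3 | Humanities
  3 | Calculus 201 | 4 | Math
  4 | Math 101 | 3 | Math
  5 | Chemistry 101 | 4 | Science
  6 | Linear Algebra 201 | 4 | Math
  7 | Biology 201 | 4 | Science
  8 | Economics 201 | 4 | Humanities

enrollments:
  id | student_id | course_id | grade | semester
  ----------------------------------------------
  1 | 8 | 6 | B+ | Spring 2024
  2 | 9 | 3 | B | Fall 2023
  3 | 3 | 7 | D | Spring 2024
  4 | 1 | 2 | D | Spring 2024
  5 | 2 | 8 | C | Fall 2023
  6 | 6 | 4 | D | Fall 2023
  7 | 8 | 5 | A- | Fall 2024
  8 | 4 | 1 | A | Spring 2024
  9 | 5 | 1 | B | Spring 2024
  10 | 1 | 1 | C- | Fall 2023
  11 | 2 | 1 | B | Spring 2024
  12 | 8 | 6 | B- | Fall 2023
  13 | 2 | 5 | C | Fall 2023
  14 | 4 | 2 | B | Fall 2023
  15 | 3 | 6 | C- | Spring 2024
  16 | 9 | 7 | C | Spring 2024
SELECT name, year FROM students WHERE year < 4

Execution result:
name | year
Bob Brown | 1
Tina Johnson | 2
Rose Smith | 1
Kate Wilson | 2
Rose Miller | 1
Henry Wilson | 1
Ivy Garcia | 1
Olivia Martinez | 1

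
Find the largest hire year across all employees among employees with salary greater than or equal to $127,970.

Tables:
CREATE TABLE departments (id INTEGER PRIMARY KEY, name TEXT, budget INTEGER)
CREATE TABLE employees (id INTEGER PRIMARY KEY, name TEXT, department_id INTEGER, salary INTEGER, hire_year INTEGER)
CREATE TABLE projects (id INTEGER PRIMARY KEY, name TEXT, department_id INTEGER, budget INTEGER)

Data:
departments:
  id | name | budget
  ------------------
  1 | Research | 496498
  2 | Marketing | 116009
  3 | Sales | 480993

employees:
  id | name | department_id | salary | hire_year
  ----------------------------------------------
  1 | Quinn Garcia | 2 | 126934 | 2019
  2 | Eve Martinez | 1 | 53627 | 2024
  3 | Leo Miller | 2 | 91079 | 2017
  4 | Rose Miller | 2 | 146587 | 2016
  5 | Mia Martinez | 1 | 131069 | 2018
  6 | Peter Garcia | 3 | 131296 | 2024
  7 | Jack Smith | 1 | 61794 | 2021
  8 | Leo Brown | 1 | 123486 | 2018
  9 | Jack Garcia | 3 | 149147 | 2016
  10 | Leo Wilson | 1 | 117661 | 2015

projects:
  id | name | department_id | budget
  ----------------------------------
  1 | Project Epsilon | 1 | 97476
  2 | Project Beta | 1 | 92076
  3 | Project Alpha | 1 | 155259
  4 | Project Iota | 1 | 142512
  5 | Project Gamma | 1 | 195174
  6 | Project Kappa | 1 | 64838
SELECT MAX(hire_year) FROM employees WHERE salary >= 127970

Execution result:
2024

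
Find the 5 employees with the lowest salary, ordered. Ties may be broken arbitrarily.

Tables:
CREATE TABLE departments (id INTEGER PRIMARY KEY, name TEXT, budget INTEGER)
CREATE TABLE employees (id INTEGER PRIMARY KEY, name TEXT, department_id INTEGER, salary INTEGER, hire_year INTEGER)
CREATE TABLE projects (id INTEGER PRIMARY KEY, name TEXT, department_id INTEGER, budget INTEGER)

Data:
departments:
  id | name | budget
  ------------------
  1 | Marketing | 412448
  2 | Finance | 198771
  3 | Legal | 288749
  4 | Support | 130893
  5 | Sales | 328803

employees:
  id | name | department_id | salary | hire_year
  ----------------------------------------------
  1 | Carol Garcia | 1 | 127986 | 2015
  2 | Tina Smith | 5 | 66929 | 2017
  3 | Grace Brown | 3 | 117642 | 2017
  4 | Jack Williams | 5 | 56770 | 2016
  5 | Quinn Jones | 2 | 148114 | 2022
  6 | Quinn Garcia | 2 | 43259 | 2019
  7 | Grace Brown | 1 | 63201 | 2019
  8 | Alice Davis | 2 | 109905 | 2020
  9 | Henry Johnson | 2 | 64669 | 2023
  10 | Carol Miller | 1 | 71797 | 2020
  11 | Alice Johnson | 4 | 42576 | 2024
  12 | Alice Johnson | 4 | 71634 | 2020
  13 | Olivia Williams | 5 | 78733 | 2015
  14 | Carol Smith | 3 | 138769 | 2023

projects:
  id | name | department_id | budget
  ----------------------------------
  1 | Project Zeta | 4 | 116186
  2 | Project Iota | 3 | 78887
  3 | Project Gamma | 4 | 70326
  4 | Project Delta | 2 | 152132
SELECT name, salary FROM employees ORDER BY salary ASC LIMIT 5

Execution result:
name | salary
Alice Johnson | 42576
Quinn Garcia | 43259
Jack Williams | 56770
Grace Brown | 63201
Henry Johnson | 64669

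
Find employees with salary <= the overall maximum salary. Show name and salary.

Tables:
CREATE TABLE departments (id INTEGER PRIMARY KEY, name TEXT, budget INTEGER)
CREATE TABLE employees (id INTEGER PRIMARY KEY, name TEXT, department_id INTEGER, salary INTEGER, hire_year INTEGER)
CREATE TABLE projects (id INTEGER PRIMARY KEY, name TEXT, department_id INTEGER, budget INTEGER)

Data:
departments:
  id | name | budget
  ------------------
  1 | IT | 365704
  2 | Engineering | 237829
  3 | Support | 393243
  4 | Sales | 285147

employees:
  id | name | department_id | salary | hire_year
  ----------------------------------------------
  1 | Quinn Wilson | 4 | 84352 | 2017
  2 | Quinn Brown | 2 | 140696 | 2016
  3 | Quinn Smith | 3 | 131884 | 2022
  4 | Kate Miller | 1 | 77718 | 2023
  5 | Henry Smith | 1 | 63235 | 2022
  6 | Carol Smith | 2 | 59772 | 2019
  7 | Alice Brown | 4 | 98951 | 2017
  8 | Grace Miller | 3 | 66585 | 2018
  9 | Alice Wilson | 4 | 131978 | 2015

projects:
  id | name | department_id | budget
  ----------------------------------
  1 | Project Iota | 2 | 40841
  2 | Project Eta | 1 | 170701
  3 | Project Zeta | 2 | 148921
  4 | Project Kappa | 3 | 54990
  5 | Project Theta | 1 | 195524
SELECT name, salary FROM employees WHERE salary <= (SELECT MAX(salary) FROM employees)

Execution result:
name | salary
Quinn Wilson | 84352
Quinn Brown | 140696
Quinn Smith | 131884
Kate Miller | 77718
Henry Smith | 63235
Carol Smith | 59772
Alice Brown | 98951
Grace Miller | 66585
Alice Wilson | 131978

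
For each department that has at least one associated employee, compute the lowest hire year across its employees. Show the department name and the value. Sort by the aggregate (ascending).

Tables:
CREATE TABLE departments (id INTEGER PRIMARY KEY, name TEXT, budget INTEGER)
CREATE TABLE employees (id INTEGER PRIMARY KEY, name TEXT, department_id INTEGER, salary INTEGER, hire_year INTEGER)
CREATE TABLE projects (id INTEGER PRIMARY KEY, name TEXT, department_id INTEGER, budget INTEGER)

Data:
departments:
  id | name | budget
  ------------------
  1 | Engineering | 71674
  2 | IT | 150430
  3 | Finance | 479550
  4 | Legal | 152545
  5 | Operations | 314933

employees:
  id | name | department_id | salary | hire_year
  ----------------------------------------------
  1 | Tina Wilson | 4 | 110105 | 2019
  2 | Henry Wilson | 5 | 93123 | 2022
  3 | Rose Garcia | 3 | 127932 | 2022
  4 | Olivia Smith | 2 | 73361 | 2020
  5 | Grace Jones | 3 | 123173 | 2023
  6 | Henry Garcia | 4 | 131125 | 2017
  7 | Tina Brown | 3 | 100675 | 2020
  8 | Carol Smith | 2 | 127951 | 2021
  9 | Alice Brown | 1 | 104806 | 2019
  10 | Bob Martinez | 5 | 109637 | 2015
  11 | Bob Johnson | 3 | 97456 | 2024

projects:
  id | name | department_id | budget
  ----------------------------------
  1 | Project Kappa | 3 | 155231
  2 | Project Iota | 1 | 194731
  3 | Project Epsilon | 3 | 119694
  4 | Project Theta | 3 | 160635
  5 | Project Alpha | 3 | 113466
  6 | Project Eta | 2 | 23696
SELECT p.name, MIN(c.hire_year) AS min_hire_year FROM employees c JOIN departments p ON c.department_id = p.id GROUP BY p.id, p.name ORDER BY min_hire_year ASC

Execution result:
name | min_hire_year
Operations | 2015
Legal | 2017
Engineering | 2019
IT | 2020
Finance | 2020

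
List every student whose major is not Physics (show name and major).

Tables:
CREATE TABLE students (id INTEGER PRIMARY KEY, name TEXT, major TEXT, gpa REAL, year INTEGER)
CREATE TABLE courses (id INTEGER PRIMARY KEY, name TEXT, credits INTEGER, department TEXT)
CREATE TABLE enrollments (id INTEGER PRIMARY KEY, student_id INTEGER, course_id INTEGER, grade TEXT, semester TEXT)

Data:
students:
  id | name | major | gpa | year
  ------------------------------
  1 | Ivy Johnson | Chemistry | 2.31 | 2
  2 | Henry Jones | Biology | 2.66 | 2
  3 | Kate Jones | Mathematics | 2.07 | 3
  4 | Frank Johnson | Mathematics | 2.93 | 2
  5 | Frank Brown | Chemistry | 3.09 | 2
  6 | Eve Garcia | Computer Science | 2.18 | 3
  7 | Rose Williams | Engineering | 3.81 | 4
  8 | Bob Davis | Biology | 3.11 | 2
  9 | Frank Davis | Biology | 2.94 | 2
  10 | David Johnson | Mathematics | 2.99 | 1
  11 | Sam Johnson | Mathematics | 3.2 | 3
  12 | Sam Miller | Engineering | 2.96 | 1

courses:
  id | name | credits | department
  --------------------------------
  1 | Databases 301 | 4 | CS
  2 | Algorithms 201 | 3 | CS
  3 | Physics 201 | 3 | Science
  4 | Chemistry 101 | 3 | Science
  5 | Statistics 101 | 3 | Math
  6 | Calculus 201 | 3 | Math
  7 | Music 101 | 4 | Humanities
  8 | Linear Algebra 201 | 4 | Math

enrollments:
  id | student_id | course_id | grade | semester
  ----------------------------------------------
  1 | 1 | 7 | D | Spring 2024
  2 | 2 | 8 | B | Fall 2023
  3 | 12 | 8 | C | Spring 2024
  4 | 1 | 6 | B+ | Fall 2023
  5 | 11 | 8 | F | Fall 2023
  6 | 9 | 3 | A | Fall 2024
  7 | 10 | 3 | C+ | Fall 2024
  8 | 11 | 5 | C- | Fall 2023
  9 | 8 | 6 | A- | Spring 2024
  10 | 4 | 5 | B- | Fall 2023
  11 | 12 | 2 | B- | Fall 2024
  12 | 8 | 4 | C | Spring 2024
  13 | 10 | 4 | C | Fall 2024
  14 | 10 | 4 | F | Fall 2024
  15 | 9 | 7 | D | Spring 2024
SELECT name, major FROM students WHERE major <> 'Physics'

Execution result:
name | major
Ivy Johnson | Chemistry
Henry Jones | Biology
Kate Jones | Mathematics
Frank Johnson | Mathematics
Frank Brown | Chemistry
Eve Garcia | Computer Science
Rose Williams | Engineering
Bob Davis | Biology
Frank Davis | Biology
David Johnson | Mathematics
Sam Johnson | Mathematics
Sam Miller | Engineering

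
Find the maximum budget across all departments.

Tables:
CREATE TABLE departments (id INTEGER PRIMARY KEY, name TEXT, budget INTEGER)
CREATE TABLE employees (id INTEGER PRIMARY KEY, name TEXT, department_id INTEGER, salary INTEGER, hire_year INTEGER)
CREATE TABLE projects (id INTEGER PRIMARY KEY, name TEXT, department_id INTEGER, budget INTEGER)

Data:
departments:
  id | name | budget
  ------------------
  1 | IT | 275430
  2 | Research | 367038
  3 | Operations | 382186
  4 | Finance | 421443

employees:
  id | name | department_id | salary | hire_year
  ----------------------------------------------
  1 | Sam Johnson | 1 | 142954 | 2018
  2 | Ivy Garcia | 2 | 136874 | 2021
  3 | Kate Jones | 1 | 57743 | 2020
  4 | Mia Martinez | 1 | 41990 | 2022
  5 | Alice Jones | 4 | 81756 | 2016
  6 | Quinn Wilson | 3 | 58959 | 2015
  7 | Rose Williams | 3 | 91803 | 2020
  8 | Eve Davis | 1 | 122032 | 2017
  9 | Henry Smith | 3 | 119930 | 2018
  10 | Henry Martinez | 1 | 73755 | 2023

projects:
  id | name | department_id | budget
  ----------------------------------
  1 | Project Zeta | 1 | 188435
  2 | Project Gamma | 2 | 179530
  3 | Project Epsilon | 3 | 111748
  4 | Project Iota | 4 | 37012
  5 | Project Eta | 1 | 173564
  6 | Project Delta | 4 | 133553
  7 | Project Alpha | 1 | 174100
SELECT MAX(budget) FROM departments

Execution result:
421443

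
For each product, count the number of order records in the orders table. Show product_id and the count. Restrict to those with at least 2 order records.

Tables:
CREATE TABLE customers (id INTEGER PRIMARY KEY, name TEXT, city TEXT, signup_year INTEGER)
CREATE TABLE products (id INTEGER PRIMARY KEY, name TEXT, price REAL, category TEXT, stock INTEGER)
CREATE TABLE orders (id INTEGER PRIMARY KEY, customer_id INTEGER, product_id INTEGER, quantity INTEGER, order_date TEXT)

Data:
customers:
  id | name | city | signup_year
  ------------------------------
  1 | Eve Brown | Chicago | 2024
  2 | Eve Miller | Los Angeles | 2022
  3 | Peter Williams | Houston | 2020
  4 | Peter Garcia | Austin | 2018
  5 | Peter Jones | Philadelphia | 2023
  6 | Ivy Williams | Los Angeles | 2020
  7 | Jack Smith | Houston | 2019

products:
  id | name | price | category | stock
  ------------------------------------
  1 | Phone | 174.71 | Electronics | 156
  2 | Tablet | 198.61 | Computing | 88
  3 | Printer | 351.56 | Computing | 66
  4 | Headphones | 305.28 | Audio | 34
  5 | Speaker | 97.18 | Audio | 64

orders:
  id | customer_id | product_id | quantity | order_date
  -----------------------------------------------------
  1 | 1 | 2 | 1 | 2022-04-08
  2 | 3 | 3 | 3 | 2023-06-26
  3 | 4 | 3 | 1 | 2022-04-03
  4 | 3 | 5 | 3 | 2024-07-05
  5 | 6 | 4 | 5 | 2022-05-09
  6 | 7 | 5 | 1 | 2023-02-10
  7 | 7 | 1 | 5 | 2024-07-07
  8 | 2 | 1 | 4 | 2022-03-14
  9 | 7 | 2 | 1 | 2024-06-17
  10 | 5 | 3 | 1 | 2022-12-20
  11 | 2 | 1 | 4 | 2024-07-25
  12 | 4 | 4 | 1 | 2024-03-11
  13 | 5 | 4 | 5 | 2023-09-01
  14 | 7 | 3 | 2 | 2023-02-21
SELECT product_id, COUNT(*) AS order_count FROM orders GROUP BY product_id HAVING COUNT(*) >= 2

Execution result:
product_id | order_count
1 | 3
2 | 2
3 | 4
4 | 3
5 | 2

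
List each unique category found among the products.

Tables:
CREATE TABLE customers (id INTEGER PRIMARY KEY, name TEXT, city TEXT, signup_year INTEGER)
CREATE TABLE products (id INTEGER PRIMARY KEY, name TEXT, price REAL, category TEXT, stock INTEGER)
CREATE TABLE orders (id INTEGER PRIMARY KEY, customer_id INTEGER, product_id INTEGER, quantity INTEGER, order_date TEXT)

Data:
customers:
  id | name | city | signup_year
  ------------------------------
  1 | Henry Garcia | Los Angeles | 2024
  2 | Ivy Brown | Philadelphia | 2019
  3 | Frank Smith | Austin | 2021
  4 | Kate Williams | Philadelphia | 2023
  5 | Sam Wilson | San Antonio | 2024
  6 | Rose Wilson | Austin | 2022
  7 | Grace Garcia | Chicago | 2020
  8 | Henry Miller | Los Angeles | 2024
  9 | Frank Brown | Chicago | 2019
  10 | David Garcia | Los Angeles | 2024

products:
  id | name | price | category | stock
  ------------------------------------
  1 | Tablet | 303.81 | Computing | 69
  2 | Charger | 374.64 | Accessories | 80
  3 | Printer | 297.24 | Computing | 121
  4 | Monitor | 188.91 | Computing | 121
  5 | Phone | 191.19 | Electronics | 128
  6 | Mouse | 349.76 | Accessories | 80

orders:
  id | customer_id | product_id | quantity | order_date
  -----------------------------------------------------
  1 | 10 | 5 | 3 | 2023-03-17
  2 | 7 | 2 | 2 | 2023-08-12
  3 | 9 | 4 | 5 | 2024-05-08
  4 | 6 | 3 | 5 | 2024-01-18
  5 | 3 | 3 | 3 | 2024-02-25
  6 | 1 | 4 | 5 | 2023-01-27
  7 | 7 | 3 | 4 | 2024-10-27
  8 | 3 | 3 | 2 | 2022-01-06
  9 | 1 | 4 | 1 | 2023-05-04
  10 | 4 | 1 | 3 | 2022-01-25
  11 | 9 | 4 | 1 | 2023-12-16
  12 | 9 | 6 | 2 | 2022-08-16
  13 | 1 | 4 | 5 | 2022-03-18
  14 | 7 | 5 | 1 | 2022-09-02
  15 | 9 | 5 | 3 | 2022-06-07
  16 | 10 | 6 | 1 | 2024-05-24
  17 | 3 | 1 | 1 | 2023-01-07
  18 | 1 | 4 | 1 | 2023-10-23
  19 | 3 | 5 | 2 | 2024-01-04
SELECT DISTINCT category FROM products

Execution result:
category
Computing
Accessories
Electronics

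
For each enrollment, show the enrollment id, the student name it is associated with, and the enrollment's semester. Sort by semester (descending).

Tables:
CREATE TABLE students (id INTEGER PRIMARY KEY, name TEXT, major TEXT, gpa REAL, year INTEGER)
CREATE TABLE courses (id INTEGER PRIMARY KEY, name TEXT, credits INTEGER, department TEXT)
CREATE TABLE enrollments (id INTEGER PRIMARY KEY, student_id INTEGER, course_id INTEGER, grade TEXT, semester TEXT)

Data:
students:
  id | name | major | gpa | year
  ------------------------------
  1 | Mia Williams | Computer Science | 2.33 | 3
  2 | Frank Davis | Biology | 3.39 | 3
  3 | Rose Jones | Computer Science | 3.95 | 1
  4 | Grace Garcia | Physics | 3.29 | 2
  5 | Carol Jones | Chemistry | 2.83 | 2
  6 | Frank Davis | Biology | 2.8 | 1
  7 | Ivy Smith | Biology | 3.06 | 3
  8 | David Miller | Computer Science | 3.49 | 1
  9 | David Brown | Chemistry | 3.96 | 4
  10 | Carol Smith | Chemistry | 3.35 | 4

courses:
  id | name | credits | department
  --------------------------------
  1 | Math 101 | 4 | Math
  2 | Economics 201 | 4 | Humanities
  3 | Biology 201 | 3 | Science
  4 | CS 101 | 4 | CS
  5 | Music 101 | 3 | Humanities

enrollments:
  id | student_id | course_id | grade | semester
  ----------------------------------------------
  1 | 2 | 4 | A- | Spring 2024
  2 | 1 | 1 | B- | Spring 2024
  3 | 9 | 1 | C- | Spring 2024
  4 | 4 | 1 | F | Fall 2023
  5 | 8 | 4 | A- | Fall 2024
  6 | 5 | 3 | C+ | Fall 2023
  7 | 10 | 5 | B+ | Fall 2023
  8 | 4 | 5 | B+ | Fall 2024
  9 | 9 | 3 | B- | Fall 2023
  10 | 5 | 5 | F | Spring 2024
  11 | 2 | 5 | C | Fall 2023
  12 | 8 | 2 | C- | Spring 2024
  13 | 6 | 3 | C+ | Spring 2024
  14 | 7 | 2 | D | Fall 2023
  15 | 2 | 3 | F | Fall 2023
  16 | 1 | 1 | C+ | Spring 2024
SELECT c.id, p.name AS student, c.semester FROM enrollments c JOIN students p ON c.student_id = p.id ORDER BY c.semester DESC

Execution result:
id | student | semester
1 | Frank Davis | Spring 2024
2 | Mia Williams | Spring 2024
3 | David Brown | Spring 2024
10 | Carol Jones | Spring 2024
12 | David Miller | Spring 2024
13 | Frank Davis | Spring 2024
16 | Mia Williams | Spring 2024
5 | David Miller | Fall 2024
8 | Grace Garcia | Fall 2024
4 | Grace Garcia | Fall 2023
6 | Carol Jones | Fall 2023
7 | Carol Smith | Fall 2023
9 | David Brown | Fall 2023
11 | Frank Davis | Fall 2023
14 | Ivy Smith | Fall 2023
15 | Frank Davis | Fall 2023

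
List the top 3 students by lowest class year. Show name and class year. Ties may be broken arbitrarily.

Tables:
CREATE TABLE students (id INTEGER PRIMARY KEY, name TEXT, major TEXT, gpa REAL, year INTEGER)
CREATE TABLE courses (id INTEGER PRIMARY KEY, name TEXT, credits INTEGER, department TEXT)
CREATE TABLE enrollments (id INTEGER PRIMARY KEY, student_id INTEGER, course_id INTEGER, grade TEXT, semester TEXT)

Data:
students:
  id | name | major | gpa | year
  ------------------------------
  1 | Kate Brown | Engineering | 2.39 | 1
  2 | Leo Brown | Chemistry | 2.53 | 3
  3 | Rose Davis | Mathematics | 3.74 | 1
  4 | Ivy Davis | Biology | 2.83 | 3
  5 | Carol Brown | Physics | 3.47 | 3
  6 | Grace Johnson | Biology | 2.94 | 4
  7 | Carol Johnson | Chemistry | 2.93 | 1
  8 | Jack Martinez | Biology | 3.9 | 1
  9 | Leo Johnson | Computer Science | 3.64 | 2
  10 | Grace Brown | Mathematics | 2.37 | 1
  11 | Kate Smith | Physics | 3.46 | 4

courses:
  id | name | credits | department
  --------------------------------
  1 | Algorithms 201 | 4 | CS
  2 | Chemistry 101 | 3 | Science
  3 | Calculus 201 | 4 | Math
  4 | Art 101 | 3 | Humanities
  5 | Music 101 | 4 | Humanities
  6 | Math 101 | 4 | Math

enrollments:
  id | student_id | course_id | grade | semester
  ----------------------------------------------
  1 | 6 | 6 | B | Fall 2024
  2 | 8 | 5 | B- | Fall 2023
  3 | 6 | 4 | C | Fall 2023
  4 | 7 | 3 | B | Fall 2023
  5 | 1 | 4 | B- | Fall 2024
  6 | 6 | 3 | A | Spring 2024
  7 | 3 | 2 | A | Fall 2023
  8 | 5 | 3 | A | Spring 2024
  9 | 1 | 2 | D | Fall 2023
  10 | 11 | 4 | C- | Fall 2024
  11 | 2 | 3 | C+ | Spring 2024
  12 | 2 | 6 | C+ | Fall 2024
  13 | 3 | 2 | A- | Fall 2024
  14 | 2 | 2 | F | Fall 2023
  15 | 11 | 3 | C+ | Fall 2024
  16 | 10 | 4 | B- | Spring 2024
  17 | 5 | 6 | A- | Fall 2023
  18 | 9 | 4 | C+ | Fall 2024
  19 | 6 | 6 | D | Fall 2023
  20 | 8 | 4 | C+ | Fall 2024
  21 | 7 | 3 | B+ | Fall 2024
SELECT name, year FROM students ORDER BY year ASC LIMIT 3

Execution result:
name | year
Kate Brown | 1
Rose Davis | 1
Carol Johnson | 1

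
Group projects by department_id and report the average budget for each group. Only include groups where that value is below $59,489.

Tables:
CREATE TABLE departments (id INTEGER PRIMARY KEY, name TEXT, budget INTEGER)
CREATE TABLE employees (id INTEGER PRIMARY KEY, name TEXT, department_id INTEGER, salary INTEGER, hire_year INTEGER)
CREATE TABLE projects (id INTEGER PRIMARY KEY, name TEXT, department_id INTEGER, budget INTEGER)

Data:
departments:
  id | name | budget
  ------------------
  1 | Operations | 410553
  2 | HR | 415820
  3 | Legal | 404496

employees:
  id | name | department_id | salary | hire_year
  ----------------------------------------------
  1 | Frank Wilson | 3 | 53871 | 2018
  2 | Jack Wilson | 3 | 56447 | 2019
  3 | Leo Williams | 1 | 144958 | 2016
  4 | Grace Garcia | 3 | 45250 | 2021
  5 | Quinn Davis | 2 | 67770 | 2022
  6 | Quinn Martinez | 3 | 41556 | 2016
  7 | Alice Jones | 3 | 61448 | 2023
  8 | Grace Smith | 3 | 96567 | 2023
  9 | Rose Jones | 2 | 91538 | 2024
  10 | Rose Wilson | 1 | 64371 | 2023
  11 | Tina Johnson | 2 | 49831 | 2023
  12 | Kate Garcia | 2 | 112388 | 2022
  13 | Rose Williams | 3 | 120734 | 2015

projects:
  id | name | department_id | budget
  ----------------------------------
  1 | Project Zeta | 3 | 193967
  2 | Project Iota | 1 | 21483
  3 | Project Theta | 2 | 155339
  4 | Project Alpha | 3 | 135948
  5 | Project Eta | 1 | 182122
SELECT department_id, AVG(budget) AS avg_budget FROM projects GROUP BY department_id HAVING AVG(budget) < 59489

Execution result:
(no rows)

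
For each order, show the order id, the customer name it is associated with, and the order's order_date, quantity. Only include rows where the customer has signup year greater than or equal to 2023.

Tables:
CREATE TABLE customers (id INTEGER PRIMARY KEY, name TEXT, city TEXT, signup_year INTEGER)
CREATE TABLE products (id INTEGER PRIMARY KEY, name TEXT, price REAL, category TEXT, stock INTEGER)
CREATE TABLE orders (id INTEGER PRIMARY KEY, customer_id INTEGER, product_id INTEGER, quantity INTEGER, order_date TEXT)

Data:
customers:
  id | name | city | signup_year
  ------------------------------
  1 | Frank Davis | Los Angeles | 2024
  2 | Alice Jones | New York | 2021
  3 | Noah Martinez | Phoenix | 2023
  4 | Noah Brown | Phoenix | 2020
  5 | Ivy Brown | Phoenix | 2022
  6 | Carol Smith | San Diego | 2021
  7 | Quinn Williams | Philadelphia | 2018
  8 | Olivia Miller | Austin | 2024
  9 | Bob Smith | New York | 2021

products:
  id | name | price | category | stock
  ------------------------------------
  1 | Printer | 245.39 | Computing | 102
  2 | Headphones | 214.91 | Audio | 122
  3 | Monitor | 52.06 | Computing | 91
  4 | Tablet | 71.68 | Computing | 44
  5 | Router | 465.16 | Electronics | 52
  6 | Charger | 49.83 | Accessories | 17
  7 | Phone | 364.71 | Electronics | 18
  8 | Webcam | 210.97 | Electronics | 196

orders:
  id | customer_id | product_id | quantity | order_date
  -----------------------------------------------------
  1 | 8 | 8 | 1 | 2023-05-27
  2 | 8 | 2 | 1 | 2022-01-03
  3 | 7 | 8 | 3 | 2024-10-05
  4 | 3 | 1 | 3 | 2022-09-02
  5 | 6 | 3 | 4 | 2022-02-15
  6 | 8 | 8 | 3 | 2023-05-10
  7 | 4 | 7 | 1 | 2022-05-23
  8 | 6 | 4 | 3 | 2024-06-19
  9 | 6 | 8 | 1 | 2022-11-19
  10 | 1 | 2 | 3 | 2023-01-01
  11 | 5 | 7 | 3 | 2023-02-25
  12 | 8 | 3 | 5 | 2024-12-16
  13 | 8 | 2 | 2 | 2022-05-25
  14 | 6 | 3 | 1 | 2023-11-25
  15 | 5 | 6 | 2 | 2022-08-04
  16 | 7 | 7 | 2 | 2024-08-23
SELECT c.id, p.name AS customer, c.order_date, c.quantity FROM orders c JOIN customers p ON c.customer_id = p.id WHERE p.signup_year >= 2023

Execution result:
id | customer | order_date | quantity
1 | Olivia Miller | 2023-05-27 | 1
2 | Olivia Miller | 2022-01-03 | 1
4 | Noah Martinez | 2022-09-02 | 3
6 | Olivia Miller | 2023-05-10 | 3
10 | Frank Davis | 2023-01-01 | 3
12 | Olivia Miller | 2024-12-16 | 5
13 | Olivia Miller | 2022-05-25 | 2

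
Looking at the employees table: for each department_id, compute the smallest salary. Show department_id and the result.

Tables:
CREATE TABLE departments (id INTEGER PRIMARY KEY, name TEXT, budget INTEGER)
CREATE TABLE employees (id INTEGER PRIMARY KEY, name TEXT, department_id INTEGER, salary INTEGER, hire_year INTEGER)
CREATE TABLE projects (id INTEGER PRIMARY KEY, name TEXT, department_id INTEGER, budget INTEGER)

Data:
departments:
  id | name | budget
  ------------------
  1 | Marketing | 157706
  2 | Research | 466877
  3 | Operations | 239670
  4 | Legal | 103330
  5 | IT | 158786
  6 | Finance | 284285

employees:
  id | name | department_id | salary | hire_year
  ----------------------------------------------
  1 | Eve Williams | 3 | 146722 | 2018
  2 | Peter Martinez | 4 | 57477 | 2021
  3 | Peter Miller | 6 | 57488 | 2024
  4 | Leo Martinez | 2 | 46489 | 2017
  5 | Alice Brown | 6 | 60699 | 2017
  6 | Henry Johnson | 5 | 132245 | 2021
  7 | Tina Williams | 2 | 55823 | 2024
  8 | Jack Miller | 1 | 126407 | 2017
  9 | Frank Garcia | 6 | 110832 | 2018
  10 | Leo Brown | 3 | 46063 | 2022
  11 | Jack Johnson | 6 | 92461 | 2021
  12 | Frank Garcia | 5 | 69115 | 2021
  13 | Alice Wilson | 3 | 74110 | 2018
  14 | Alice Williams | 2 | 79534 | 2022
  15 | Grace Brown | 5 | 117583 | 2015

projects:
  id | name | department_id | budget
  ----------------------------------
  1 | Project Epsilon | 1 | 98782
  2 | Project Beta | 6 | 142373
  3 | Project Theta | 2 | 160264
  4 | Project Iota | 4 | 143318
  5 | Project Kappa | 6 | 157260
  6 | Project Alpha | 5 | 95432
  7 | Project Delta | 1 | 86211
SELECT department_id, MIN(salary) AS min_salary FROM employees GROUP BY department_id

Execution result:
department_id | min_salary
1 | 126407
2 | 46489
3 | 46063
4 | 57477
5 | 69115
6 | 57488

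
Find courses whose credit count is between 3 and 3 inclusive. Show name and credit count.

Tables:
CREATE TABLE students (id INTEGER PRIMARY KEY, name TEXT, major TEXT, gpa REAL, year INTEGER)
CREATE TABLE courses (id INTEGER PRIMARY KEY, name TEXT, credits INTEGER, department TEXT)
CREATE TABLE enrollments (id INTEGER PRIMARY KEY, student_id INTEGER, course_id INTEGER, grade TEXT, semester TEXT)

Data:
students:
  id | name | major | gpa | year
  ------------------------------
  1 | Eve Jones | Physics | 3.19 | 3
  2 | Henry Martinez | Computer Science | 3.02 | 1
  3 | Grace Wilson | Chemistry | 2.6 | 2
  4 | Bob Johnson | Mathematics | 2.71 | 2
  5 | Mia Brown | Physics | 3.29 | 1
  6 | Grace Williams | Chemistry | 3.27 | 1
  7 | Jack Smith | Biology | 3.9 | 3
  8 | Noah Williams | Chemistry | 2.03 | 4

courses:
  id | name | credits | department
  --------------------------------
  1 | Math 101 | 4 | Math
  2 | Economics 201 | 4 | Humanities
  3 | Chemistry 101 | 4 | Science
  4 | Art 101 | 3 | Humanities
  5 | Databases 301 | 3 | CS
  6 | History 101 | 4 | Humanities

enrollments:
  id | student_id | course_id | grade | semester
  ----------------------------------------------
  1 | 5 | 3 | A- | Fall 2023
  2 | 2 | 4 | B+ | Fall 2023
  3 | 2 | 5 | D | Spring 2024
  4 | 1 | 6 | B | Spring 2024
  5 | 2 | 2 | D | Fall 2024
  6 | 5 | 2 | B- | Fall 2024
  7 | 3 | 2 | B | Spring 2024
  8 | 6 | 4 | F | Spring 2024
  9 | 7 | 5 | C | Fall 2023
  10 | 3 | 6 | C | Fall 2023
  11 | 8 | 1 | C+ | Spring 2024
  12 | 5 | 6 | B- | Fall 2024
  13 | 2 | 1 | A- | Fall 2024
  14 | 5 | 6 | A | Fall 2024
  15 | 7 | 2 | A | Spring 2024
SELECT name, credits FROM courses WHERE credits BETWEEN 3 AND 3

Execution result:
name | credits
Art 101 | 3
Databases 301 | 3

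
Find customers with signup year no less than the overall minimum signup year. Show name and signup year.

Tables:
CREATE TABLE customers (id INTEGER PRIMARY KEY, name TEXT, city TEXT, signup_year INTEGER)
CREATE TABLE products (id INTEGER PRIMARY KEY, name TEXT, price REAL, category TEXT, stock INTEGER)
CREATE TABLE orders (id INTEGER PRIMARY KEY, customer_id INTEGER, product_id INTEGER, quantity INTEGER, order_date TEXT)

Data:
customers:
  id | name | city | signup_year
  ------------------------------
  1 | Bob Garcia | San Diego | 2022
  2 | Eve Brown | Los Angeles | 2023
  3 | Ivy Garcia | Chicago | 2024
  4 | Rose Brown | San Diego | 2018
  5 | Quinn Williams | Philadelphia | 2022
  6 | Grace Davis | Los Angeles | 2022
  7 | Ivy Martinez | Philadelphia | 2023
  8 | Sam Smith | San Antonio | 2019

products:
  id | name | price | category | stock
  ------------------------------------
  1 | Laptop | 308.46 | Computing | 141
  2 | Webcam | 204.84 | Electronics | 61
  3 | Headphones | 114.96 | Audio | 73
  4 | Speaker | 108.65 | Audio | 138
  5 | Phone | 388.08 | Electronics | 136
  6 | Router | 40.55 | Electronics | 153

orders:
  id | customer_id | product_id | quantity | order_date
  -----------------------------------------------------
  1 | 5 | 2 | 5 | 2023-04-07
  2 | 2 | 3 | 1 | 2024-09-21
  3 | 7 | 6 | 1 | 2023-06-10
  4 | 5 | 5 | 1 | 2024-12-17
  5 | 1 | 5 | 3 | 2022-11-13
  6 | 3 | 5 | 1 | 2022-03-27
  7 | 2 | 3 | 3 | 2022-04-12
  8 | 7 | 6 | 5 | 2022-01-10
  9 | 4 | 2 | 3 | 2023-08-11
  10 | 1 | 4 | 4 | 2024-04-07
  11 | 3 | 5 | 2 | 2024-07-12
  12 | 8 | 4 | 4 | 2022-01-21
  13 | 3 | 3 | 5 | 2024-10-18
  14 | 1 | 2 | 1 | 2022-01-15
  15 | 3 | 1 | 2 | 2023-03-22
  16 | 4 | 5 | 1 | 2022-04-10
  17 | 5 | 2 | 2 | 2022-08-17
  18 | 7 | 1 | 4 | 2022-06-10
SELECT name, signup_year FROM customers WHERE signup_year >= (SELECT MIN(signup_year) FROM customers)

Execution result:
name | signup_year
Bob Garcia | 2022
Eve Brown | 2023
Ivy Garcia | 2024
Rose Brown | 2018
Quinn Williams | 2022
Grace Davis | 2022
Ivy Martinez | 2023
Sam Smith | 2019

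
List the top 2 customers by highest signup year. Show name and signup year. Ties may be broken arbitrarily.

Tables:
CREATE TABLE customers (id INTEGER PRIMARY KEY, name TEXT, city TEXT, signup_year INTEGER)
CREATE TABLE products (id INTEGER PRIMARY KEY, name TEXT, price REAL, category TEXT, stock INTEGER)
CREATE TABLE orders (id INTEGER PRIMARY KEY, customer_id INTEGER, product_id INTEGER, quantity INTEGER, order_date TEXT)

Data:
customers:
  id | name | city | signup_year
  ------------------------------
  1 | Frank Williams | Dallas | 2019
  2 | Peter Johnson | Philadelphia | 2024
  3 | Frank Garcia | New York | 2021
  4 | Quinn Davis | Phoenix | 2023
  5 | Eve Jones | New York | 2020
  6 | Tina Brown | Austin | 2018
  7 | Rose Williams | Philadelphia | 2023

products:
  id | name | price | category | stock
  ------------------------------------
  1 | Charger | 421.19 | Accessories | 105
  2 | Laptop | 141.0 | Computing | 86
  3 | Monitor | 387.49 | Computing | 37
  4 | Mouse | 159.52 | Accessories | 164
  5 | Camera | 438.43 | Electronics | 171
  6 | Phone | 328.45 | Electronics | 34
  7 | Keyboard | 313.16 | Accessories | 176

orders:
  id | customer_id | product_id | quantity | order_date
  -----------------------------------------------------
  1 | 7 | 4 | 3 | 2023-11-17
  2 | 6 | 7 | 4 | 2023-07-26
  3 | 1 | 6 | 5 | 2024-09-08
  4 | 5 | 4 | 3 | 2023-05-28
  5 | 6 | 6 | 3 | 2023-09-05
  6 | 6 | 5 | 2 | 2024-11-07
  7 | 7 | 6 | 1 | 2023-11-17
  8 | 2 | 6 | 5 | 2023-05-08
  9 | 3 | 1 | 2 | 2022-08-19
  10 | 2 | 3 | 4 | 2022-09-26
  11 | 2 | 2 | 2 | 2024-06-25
SELECT name, signup_year FROM customers ORDER BY signup_year DESC LIMIT 2

Execution result:
name | signup_year
Peter Johnson | 2024
Quinn Davis | 2023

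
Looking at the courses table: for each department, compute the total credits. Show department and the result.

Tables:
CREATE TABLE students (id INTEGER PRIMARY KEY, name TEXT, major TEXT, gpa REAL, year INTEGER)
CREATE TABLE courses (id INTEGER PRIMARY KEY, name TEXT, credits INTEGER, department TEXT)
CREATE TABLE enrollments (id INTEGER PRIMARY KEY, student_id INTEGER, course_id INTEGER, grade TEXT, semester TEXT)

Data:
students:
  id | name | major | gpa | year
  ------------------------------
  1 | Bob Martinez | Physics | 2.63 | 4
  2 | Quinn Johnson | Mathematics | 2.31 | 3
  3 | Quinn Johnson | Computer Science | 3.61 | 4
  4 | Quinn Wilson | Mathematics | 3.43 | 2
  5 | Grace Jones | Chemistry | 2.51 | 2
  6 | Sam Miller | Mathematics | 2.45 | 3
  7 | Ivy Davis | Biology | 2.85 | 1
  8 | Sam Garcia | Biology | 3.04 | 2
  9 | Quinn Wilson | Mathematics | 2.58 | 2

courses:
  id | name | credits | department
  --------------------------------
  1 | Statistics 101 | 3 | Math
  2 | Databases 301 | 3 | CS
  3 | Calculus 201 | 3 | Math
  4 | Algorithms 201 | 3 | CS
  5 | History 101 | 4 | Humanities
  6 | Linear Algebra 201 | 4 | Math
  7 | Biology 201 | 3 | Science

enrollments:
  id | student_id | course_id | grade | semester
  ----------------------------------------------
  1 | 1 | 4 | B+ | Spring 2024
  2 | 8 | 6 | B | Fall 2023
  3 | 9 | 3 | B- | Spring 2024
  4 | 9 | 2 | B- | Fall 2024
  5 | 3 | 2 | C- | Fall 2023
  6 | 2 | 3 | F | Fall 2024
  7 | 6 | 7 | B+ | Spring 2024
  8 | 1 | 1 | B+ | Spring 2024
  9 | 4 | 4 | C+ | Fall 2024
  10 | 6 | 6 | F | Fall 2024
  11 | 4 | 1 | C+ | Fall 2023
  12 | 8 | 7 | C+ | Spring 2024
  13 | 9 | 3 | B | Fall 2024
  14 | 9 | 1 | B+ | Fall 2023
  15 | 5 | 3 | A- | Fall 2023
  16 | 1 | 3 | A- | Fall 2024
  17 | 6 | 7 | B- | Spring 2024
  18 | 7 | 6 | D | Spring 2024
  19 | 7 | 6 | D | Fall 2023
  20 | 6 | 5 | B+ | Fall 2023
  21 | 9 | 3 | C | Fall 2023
SELECT department, SUM(credits) AS sum_credits FROM courses GROUP BY department

Execution result:
department | sum_credits
CS | 6
Humanities | 4
Math | 10
Science | 3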